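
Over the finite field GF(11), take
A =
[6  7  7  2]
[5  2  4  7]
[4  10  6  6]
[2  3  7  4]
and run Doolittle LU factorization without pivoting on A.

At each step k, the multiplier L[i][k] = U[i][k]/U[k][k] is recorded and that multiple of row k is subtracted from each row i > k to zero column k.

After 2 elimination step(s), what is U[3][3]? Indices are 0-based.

k=0: U[0][0]=6
  eliminate (1,0): mult=10, new row 1: (0, 9, 0, 9); set L[1][0]=10
  eliminate (2,0): mult=8, new row 2: (0, 9, 5, 1); set L[2][0]=8
  eliminate (3,0): mult=4, new row 3: (0, 8, 1, 7); set L[3][0]=4
k=1: U[1][1]=9
  eliminate (2,1): mult=1, new row 2: (0, 0, 5, 3); set L[2][1]=1
  eliminate (3,1): mult=7, new row 3: (0, 0, 1, 10); set L[3][1]=7

U[3][3] = 10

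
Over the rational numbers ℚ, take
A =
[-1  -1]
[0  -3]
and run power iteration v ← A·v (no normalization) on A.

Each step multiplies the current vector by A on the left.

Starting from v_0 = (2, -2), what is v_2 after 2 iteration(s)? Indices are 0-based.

v_0 = (2, -2).
v_1 = A·v_0 = (0, 6).
v_2 = A·v_1 = (-6, -18).

v_2 = (-6, -18)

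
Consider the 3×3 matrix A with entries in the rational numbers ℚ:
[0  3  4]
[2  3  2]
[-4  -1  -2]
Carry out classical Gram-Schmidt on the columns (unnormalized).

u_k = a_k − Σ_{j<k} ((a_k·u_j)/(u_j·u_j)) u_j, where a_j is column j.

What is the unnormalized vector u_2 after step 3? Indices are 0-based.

u_2 = (1, -6/5, -3/5)

Step 1: u_0 = a_0 = (0, 2, -4).
Step 2: u_1 = a_1 − (1/2)·u_0 = (3, 2, 1).
Step 3: u_2 = a_2 − (3/5)·u_0 − (1)·u_1 = (1, -6/5, -3/5).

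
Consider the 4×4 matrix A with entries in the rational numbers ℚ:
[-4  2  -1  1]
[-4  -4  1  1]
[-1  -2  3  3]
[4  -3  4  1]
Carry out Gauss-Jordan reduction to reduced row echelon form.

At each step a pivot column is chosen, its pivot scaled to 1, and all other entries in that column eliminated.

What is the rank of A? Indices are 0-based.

rank = 4

[1] R0 /= -4  ⇒  (1, -1/2, 1/4, -1/4)
     R1 -= -4·R0  ⇒  (0, -6, 2, 0)
     R2 -= -1·R0  ⇒  (0, -5/2, 13/4, 11/4)
     R3 -= 4·R0  ⇒  (0, -1, 3, 2)
[2] R1 /= -6  ⇒  (0, 1, -1/3, 0)
     R0 -= -1/2·R1  ⇒  (1, 0, 1/12, -1/4)
     R2 -= -5/2·R1  ⇒  (0, 0, 29/12, 11/4)
     R3 -= -1·R1  ⇒  (0, 0, 8/3, 2)
[3] R2 /= 29/12  ⇒  (0, 0, 1, 33/29)
     R0 -= 1/12·R2  ⇒  (1, 0, 0, -10/29)
     R1 -= -1/3·R2  ⇒  (0, 1, 0, 11/29)
     R3 -= 8/3·R2  ⇒  (0, 0, 0, -30/29)
[4] R3 /= -30/29  ⇒  (0, 0, 0, 1)
     R0 -= -10/29·R3  ⇒  (1, 0, 0, 0)
     R1 -= 11/29·R3  ⇒  (0, 1, 0, 0)
     R2 -= 33/29·R3  ⇒  (0, 0, 1, 0)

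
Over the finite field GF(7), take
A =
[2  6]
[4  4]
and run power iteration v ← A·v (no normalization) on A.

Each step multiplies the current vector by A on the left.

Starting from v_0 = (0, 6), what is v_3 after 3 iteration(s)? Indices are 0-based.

v_0 = (0, 6).
v_1 = A·v_0 = (1, 3).
v_2 = A·v_1 = (6, 2).
v_3 = A·v_2 = (3, 4).

v_3 = (3, 4)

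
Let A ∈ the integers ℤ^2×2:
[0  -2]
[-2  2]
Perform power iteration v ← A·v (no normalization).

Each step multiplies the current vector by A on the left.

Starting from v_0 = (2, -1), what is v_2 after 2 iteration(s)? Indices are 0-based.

v_0 = (2, -1).
v_1 = A·v_0 = (2, -6).
v_2 = A·v_1 = (12, -16).

v_2 = (12, -16)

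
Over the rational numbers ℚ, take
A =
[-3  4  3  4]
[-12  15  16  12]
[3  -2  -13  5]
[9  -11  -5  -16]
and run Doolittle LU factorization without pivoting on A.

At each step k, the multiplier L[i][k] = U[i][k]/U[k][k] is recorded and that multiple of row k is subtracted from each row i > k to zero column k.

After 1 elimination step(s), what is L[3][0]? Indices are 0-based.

L[3][0] = -3

k=0: U[0][0]=-3
  eliminate (1,0): mult=4, new row 1: (0, -1, 4, -4); set L[1][0]=4
  eliminate (2,0): mult=-1, new row 2: (0, 2, -10, 9); set L[2][0]=-1
  eliminate (3,0): mult=-3, new row 3: (0, 1, 4, -4); set L[3][0]=-3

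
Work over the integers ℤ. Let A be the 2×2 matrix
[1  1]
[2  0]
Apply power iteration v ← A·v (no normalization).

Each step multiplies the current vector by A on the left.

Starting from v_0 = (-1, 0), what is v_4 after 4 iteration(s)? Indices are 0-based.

v_0 = (-1, 0).
v_1 = A·v_0 = (-1, -2).
v_2 = A·v_1 = (-3, -2).
v_3 = A·v_2 = (-5, -6).
v_4 = A·v_3 = (-11, -10).

v_4 = (-11, -10)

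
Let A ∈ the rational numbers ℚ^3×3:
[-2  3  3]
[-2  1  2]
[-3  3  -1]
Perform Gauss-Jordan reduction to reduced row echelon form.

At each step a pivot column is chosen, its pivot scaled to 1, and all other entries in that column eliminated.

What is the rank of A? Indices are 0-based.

step 1: normalize row 0 (÷-2) = (1, -3/2, -3/2)
  row 1: subtract -2×row0 = (0, -2, -1)
  row 2: subtract -3×row0 = (0, -3/2, -11/2)
step 2: normalize row 1 (÷-2) = (0, 1, 1/2)
  row 0: subtract -3/2×row1 = (1, 0, -3/4)
  row 2: subtract -3/2×row1 = (0, 0, -19/4)
step 3: normalize row 2 (÷-19/4) = (0, 0, 1)
  row 0: subtract -3/4×row2 = (1, 0, 0)
  row 1: subtract 1/2×row2 = (0, 1, 0)

rank = 3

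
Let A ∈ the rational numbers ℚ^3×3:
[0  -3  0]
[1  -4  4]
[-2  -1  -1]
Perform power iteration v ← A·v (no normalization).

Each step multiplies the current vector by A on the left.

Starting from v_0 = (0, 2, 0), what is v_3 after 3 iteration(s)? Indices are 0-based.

v_3 = (-54, 40, -88)

v_0 = (0, 2, 0).
v_1 = A·v_0 = (-6, -8, -2).
v_2 = A·v_1 = (24, 18, 22).
v_3 = A·v_2 = (-54, 40, -88).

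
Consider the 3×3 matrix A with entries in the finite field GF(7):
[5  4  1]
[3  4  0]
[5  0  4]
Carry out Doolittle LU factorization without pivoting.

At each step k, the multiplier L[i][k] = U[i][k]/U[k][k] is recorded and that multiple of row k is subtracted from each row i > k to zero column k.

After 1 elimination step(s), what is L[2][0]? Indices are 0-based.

L[2][0] = 1

[col 0] pivot 5
  R1 -= 2*R0 → (0, 3, 5)  (L[1][0] := 2)
  R2 -= 1*R0 → (0, 3, 3)  (L[2][0] := 1)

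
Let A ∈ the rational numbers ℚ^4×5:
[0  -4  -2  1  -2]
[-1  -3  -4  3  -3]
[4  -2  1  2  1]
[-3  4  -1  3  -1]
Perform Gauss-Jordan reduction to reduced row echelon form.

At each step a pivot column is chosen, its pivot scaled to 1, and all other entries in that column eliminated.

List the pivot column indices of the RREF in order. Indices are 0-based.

pivot(0,0): swap R0↔R1
pivot(0,0)=-1: scale R0 → (1, 3, 4, -3, 3)
  clear (2,0): R2 −= (4)R0 → (0, -14, -15, 14, -11)
  clear (3,0): R3 −= (-3)R0 → (0, 13, 11, -6, 8)
pivot(1,1)=-4: scale R1 → (0, 1, 1/2, -1/4, 1/2)
  clear (0,1): R0 −= (3)R1 → (1, 0, 5/2, -9/4, 3/2)
  clear (2,1): R2 −= (-14)R1 → (0, 0, -8, 21/2, -4)
  clear (3,1): R3 −= (13)R1 → (0, 0, 9/2, -11/4, 3/2)
pivot(2,2)=-8: scale R2 → (0, 0, 1, -21/16, 1/2)
  clear (0,2): R0 −= (5/2)R2 → (1, 0, 0, 33/32, 1/4)
  clear (1,2): R1 −= (1/2)R2 → (0, 1, 0, 13/32, 1/4)
  clear (3,2): R3 −= (9/2)R2 → (0, 0, 0, 101/32, -3/4)
pivot(3,3)=101/32: scale R3 → (0, 0, 0, 1, -24/101)
  clear (0,3): R0 −= (33/32)R3 → (1, 0, 0, 0, 50/101)
  clear (1,3): R1 −= (13/32)R3 → (0, 1, 0, 0, 35/101)
  clear (2,3): R2 −= (-21/16)R3 → (0, 0, 1, 0, 19/101)

pivot columns: 0, 1, 2, 3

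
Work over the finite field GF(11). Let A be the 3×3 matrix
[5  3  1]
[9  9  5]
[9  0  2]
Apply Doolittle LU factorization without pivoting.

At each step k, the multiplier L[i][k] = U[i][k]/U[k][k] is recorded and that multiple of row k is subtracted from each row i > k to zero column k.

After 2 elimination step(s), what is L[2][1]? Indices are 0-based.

L[2][1] = 4

[col 0] pivot 5
  R1 -= 4*R0 → (0, 8, 1)  (L[1][0] := 4)
  R2 -= 4*R0 → (0, 10, 9)  (L[2][0] := 4)
[col 1] pivot 8
  R2 -= 4*R1 → (0, 0, 5)  (L[2][1] := 4)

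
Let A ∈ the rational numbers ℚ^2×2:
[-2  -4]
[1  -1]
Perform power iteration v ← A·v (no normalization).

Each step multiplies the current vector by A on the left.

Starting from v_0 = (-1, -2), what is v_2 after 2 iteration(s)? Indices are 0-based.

v_0 = (-1, -2).
v_1 = A·v_0 = (10, 1).
v_2 = A·v_1 = (-24, 9).

v_2 = (-24, 9)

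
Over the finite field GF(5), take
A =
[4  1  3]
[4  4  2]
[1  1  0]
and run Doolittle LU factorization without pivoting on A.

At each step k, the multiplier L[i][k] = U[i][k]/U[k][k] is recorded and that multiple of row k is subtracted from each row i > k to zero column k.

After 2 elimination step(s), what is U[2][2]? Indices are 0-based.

k=0: U[0][0]=4
  eliminate (1,0): mult=1, new row 1: (0, 3, 4); set L[1][0]=1
  eliminate (2,0): mult=4, new row 2: (0, 2, 3); set L[2][0]=4
k=1: U[1][1]=3
  eliminate (2,1): mult=4, new row 2: (0, 0, 2); set L[2][1]=4

U[2][2] = 2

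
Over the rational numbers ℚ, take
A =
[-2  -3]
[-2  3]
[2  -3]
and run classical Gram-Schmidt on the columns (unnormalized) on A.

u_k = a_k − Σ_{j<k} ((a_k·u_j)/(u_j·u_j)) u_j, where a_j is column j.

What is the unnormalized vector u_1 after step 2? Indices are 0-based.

Step 1: u_0 = a_0 = (-2, -2, 2).
Step 2: u_1 = a_1 − (-1/2)·u_0 = (-4, 2, -2).

u_1 = (-4, 2, -2)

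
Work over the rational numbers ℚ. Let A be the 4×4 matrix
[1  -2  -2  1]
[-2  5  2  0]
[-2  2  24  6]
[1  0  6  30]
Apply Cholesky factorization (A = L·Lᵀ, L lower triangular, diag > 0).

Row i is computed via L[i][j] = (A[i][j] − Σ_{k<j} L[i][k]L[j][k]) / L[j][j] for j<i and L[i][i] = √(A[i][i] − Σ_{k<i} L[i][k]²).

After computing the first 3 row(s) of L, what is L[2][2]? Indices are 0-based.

L[2][2] = 4

Step 1: L[0][0] = √(1) = 1.
  L[1][0] = (-2) / L[0][0] = -2.
Step 2: L[1][1] = √(1) = 1.
  L[2][0] = (-2) / L[0][0] = -2.
  L[2][1] = (-2) / L[1][1] = -2.
Step 3: L[2][2] = √(16) = 4.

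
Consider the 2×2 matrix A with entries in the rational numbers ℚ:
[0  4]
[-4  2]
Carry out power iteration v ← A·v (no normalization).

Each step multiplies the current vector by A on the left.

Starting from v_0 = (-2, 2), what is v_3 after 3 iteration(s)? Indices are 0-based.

v_3 = (-32, -208)

v_0 = (-2, 2).
v_1 = A·v_0 = (8, 12).
v_2 = A·v_1 = (48, -8).
v_3 = A·v_2 = (-32, -208).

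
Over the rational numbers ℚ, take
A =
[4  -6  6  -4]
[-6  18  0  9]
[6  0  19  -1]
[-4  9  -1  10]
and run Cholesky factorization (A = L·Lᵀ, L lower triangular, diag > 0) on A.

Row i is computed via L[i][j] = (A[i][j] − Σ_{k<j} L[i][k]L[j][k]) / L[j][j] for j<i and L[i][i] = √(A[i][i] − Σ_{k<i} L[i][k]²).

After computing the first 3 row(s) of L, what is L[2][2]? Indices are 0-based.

Step 1: L[0][0] = √(4) = 2.
  L[1][0] = (-6) / L[0][0] = -3.
Step 2: L[1][1] = √(9) = 3.
  L[2][0] = (6) / L[0][0] = 3.
  L[2][1] = (9) / L[1][1] = 3.
Step 3: L[2][2] = √(1) = 1.

L[2][2] = 1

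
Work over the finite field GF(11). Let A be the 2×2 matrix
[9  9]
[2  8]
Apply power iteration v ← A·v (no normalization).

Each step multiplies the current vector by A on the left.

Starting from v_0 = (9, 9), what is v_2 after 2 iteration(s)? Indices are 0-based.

v_0 = (9, 9).
v_1 = A·v_0 = (8, 2).
v_2 = A·v_1 = (2, 10).

v_2 = (2, 10)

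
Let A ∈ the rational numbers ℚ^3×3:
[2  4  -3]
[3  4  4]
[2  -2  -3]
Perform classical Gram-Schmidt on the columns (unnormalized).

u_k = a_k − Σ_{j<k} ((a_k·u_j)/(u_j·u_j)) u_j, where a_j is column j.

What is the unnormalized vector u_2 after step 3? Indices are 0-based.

u_2 = (-357/89, 306/89, -102/89)

Step 1: u_0 = a_0 = (2, 3, 2).
Step 2: u_1 = a_1 − (16/17)·u_0 = (36/17, 20/17, -66/17).
Step 3: u_2 = a_2 − (0)·u_0 − (85/178)·u_1 = (-357/89, 306/89, -102/89).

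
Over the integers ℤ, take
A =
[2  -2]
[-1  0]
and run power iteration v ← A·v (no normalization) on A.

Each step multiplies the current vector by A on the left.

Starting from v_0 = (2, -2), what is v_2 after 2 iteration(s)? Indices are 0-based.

v_2 = (20, -8)

v_0 = (2, -2).
v_1 = A·v_0 = (8, -2).
v_2 = A·v_1 = (20, -8).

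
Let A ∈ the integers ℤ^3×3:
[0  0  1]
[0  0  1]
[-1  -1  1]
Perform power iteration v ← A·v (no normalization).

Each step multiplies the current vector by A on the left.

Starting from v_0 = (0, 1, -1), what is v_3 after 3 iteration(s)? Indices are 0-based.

v_0 = (0, 1, -1).
v_1 = A·v_0 = (-1, -1, -2).
v_2 = A·v_1 = (-2, -2, 0).
v_3 = A·v_2 = (0, 0, 4).

v_3 = (0, 0, 4)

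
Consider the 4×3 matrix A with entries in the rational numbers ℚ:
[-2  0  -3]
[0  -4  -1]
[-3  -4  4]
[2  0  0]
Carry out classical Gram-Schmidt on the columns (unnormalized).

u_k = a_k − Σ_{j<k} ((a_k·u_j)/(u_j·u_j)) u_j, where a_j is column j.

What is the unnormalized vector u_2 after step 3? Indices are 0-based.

Step 1: u_0 = a_0 = (-2, 0, -3, 2).
Step 2: u_1 = a_1 − (12/17)·u_0 = (24/17, -4, -32/17, -24/17).
Step 3: u_2 = a_2 − (-6/17)·u_0 − (-33/100)·u_1 = (-81/25, -58/25, 58/25, 6/25).

u_2 = (-81/25, -58/25, 58/25, 6/25)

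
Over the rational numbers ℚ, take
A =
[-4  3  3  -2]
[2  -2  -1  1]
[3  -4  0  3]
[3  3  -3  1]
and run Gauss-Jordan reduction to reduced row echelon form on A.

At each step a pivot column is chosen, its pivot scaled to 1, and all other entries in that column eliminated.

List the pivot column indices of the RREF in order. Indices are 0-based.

pivot columns: 0, 1, 2, 3

step 1: normalize row 0 (÷-4) = (1, -3/4, -3/4, 1/2)
  row 1: subtract 2×row0 = (0, -1/2, 1/2, 0)
  row 2: subtract 3×row0 = (0, -7/4, 9/4, 3/2)
  row 3: subtract 3×row0 = (0, 21/4, -3/4, -1/2)
step 2: normalize row 1 (÷-1/2) = (0, 1, -1, 0)
  row 0: subtract -3/4×row1 = (1, 0, -3/2, 1/2)
  row 2: subtract -7/4×row1 = (0, 0, 1/2, 3/2)
  row 3: subtract 21/4×row1 = (0, 0, 9/2, -1/2)
step 3: normalize row 2 (÷1/2) = (0, 0, 1, 3)
  row 0: subtract -3/2×row2 = (1, 0, 0, 5)
  row 1: subtract -1×row2 = (0, 1, 0, 3)
  row 3: subtract 9/2×row2 = (0, 0, 0, -14)
step 4: normalize row 3 (÷-14) = (0, 0, 0, 1)
  row 0: subtract 5×row3 = (1, 0, 0, 0)
  row 1: subtract 3×row3 = (0, 1, 0, 0)
  row 2: subtract 3×row3 = (0, 0, 1, 0)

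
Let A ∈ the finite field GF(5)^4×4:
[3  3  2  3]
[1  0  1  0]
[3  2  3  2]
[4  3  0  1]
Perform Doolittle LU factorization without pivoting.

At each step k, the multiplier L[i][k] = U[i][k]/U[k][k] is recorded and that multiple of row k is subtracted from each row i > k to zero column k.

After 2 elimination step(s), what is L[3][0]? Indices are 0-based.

L[3][0] = 3

k=0: U[0][0]=3
  eliminate (1,0): mult=2, new row 1: (0, 4, 2, 4); set L[1][0]=2
  eliminate (2,0): mult=1, new row 2: (0, 4, 1, 4); set L[2][0]=1
  eliminate (3,0): mult=3, new row 3: (0, 4, 4, 2); set L[3][0]=3
k=1: U[1][1]=4
  eliminate (2,1): mult=1, new row 2: (0, 0, 4, 0); set L[2][1]=1
  eliminate (3,1): mult=1, new row 3: (0, 0, 2, 3); set L[3][1]=1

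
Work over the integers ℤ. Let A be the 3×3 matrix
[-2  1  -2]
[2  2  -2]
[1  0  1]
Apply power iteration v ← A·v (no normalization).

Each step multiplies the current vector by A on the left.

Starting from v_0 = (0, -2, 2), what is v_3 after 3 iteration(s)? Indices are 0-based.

v_0 = (0, -2, 2).
v_1 = A·v_0 = (-6, -8, 2).
v_2 = A·v_1 = (0, -32, -4).
v_3 = A·v_2 = (-24, -56, -4).

v_3 = (-24, -56, -4)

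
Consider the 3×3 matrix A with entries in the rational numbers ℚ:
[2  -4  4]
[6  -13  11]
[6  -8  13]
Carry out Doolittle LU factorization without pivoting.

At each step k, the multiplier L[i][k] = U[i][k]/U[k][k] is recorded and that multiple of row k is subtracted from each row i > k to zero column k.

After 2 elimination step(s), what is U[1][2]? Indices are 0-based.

U[1][2] = -1

k=0: U[0][0]=2
  eliminate (1,0): mult=3, new row 1: (0, -1, -1); set L[1][0]=3
  eliminate (2,0): mult=3, new row 2: (0, 4, 1); set L[2][0]=3
k=1: U[1][1]=-1
  eliminate (2,1): mult=-4, new row 2: (0, 0, -3); set L[2][1]=-4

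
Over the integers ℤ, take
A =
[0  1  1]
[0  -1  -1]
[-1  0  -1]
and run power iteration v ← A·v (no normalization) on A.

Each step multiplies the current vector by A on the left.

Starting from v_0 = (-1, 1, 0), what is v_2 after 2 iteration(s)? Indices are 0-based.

v_2 = (0, 0, -2)

v_0 = (-1, 1, 0).
v_1 = A·v_0 = (1, -1, 1).
v_2 = A·v_1 = (0, 0, -2).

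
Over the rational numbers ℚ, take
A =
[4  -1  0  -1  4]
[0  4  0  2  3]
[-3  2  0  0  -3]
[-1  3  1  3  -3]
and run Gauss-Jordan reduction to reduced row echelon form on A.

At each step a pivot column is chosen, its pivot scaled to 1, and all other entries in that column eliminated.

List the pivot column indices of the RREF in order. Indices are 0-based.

pivot(0,0)=4: scale R0 → (1, -1/4, 0, -1/4, 1)
  clear (2,0): R2 −= (-3)R0 → (0, 5/4, 0, -3/4, 0)
  clear (3,0): R3 −= (-1)R0 → (0, 11/4, 1, 11/4, -2)
pivot(1,1)=4: scale R1 → (0, 1, 0, 1/2, 3/4)
  clear (0,1): R0 −= (-1/4)R1 → (1, 0, 0, -1/8, 19/16)
  clear (2,1): R2 −= (5/4)R1 → (0, 0, 0, -11/8, -15/16)
  clear (3,1): R3 −= (11/4)R1 → (0, 0, 1, 11/8, -65/16)
pivot(2,2): swap R2↔R3
pivot(2,2)=1: scale R2 → (0, 0, 1, 11/8, -65/16)
pivot(3,3)=-11/8: scale R3 → (0, 0, 0, 1, 15/22)
  clear (0,3): R0 −= (-1/8)R3 → (1, 0, 0, 0, 14/11)
  clear (1,3): R1 −= (1/2)R3 → (0, 1, 0, 0, 9/22)
  clear (2,3): R2 −= (11/8)R3 → (0, 0, 1, 0, -5)

pivot columns: 0, 1, 2, 3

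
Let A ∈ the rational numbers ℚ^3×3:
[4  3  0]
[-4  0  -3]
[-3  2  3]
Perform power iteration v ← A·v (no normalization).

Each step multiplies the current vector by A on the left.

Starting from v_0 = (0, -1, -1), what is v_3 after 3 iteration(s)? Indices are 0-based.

v_3 = (69, 12, 63)

v_0 = (0, -1, -1).
v_1 = A·v_0 = (-3, 3, -5).
v_2 = A·v_1 = (-3, 27, 0).
v_3 = A·v_2 = (69, 12, 63).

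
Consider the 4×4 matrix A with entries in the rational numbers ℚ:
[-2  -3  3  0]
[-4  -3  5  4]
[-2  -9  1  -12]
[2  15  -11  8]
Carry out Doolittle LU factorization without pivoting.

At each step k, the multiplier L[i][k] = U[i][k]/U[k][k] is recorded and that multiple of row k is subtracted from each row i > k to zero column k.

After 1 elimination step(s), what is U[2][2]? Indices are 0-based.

k=0: U[0][0]=-2
  eliminate (1,0): mult=2, new row 1: (0, 3, -1, 4); set L[1][0]=2
  eliminate (2,0): mult=1, new row 2: (0, -6, -2, -12); set L[2][0]=1
  eliminate (3,0): mult=-1, new row 3: (0, 12, -8, 8); set L[3][0]=-1

U[2][2] = -2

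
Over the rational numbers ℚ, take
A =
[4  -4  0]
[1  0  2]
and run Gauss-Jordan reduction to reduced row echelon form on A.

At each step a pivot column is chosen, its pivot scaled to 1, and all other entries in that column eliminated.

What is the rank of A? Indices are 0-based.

rank = 2

step 1: normalize row 0 (÷4) = (1, -1, 0)
  row 1: subtract 1×row0 = (0, 1, 2)
step 2: normalize row 1 (÷1) = (0, 1, 2)
  row 0: subtract -1×row1 = (1, 0, 2)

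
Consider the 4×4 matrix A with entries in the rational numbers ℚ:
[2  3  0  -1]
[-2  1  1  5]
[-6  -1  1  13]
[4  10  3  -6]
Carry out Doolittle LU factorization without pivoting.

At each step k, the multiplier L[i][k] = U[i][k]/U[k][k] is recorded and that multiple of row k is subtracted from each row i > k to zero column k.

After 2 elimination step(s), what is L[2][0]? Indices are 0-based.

L[2][0] = -3

[col 0] pivot 2
  R1 -= -1*R0 → (0, 4, 1, 4)  (L[1][0] := -1)
  R2 -= -3*R0 → (0, 8, 1, 10)  (L[2][0] := -3)
  R3 -= 2*R0 → (0, 4, 3, -4)  (L[3][0] := 2)
[col 1] pivot 4
  R2 -= 2*R1 → (0, 0, -1, 2)  (L[2][1] := 2)
  R3 -= 1*R1 → (0, 0, 2, -8)  (L[3][1] := 1)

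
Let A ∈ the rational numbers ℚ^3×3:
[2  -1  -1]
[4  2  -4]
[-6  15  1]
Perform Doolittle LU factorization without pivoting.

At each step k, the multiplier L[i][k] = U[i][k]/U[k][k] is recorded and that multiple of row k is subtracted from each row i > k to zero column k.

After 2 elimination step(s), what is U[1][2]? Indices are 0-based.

U[1][2] = -2

Step 1: pivot at (0,0) is 2.
  row1 ← row1 − (2)·row0  ⇒  L[1][0]=2, U row1=(0, 4, -2)
  row2 ← row2 − (-3)·row0  ⇒  L[2][0]=-3, U row2=(0, 12, -2)
Step 2: pivot at (1,1) is 4.
  row2 ← row2 − (3)·row1  ⇒  L[2][1]=3, U row2=(0, 0, 4)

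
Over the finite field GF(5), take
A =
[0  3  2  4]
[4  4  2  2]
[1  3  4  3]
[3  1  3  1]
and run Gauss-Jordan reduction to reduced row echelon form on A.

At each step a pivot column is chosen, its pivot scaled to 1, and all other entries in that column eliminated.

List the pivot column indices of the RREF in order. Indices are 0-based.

pivot columns: 0, 1, 2, 3

step 1: exchange rows 0,1
step 1: normalize row 0 (÷4) = (1, 1, 3, 3)
  row 2: subtract 1×row0 = (0, 2, 1, 0)
  row 3: subtract 3×row0 = (0, 3, 4, 2)
step 2: normalize row 1 (÷3) = (0, 1, 4, 3)
  row 0: subtract 1×row1 = (1, 0, 4, 0)
  row 2: subtract 2×row1 = (0, 0, 3, 4)
  row 3: subtract 3×row1 = (0, 0, 2, 3)
step 3: normalize row 2 (÷3) = (0, 0, 1, 3)
  row 0: subtract 4×row2 = (1, 0, 0, 3)
  row 1: subtract 4×row2 = (0, 1, 0, 1)
  row 3: subtract 2×row2 = (0, 0, 0, 2)
step 4: normalize row 3 (÷2) = (0, 0, 0, 1)
  row 0: subtract 3×row3 = (1, 0, 0, 0)
  row 1: subtract 1×row3 = (0, 1, 0, 0)
  row 2: subtract 3×row3 = (0, 0, 1, 0)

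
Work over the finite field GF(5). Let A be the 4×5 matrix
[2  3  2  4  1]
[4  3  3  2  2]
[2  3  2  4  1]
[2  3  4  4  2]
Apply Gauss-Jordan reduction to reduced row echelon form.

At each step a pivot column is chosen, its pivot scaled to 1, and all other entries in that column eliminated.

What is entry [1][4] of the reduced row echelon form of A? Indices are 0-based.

M[1][4] = 4

step 1: normalize row 0 (÷2) = (1, 4, 1, 2, 3)
  row 1: subtract 4×row0 = (0, 2, 4, 4, 0)
  row 2: subtract 2×row0 = (0, 0, 0, 0, 0)
  row 3: subtract 2×row0 = (0, 0, 2, 0, 1)
step 2: normalize row 1 (÷2) = (0, 1, 2, 2, 0)
  row 0: subtract 4×row1 = (1, 0, 3, 4, 3)
step 3: exchange rows 2,3
step 3: normalize row 2 (÷2) = (0, 0, 1, 0, 3)
  row 0: subtract 3×row2 = (1, 0, 0, 4, 4)
  row 1: subtract 2×row2 = (0, 1, 0, 2, 4)
skip col 3 (zero from row 3)
skip col 4 (zero from row 3)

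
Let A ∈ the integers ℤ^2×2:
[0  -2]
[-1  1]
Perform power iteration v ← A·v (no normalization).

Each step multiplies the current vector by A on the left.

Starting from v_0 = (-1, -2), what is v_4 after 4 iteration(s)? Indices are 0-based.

v_0 = (-1, -2).
v_1 = A·v_0 = (4, -1).
v_2 = A·v_1 = (2, -5).
v_3 = A·v_2 = (10, -7).
v_4 = A·v_3 = (14, -17).

v_4 = (14, -17)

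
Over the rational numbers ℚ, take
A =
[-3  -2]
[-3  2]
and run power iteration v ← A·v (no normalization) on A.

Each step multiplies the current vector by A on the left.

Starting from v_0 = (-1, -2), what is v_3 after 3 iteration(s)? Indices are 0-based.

v_3 = (103, 11)

v_0 = (-1, -2).
v_1 = A·v_0 = (7, -1).
v_2 = A·v_1 = (-19, -23).
v_3 = A·v_2 = (103, 11).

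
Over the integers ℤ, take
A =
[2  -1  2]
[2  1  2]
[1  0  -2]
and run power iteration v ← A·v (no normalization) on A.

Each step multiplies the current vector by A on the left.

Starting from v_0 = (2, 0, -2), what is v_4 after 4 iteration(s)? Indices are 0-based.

v_4 = (36, 60, -84)

v_0 = (2, 0, -2).
v_1 = A·v_0 = (0, 0, 6).
v_2 = A·v_1 = (12, 12, -12).
v_3 = A·v_2 = (-12, 12, 36).
v_4 = A·v_3 = (36, 60, -84).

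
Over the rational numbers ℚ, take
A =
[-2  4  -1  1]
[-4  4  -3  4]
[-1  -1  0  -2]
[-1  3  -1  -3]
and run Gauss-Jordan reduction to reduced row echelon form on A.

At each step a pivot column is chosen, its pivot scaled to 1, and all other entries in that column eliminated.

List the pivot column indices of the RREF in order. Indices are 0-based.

pivot columns: 0, 1, 2, 3

step 1: normalize row 0 (÷-2) = (1, -2, 1/2, -1/2)
  row 1: subtract -4×row0 = (0, -4, -1, 2)
  row 2: subtract -1×row0 = (0, -3, 1/2, -5/2)
  row 3: subtract -1×row0 = (0, 1, -1/2, -7/2)
step 2: normalize row 1 (÷-4) = (0, 1, 1/4, -1/2)
  row 0: subtract -2×row1 = (1, 0, 1, -3/2)
  row 2: subtract -3×row1 = (0, 0, 5/4, -4)
  row 3: subtract 1×row1 = (0, 0, -3/4, -3)
step 3: normalize row 2 (÷5/4) = (0, 0, 1, -16/5)
  row 0: subtract 1×row2 = (1, 0, 0, 17/10)
  row 1: subtract 1/4×row2 = (0, 1, 0, 3/10)
  row 3: subtract -3/4×row2 = (0, 0, 0, -27/5)
step 4: normalize row 3 (÷-27/5) = (0, 0, 0, 1)
  row 0: subtract 17/10×row3 = (1, 0, 0, 0)
  row 1: subtract 3/10×row3 = (0, 1, 0, 0)
  row 2: subtract -16/5×row3 = (0, 0, 1, 0)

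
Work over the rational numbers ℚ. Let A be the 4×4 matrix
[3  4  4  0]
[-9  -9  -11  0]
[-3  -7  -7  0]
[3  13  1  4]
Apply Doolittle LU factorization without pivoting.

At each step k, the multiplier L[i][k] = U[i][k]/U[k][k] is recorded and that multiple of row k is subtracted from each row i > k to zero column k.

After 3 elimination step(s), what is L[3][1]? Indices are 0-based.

[col 0] pivot 3
  R1 -= -3*R0 → (0, 3, 1, 0)  (L[1][0] := -3)
  R2 -= -1*R0 → (0, -3, -3, 0)  (L[2][0] := -1)
  R3 -= 1*R0 → (0, 9, -3, 4)  (L[3][0] := 1)
[col 1] pivot 3
  R2 -= -1*R1 → (0, 0, -2, 0)  (L[2][1] := -1)
  R3 -= 3*R1 → (0, 0, -6, 4)  (L[3][1] := 3)
[col 2] pivot -2
  R3 -= 3*R2 → (0, 0, 0, 4)  (L[3][2] := 3)

L[3][1] = 3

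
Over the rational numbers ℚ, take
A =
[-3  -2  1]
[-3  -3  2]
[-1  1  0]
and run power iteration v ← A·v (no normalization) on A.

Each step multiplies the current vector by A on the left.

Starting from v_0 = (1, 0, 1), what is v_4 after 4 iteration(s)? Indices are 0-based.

v_0 = (1, 0, 1).
v_1 = A·v_0 = (-2, -1, -1).
v_2 = A·v_1 = (7, 7, 1).
v_3 = A·v_2 = (-34, -40, 0).
v_4 = A·v_3 = (182, 222, -6).

v_4 = (182, 222, -6)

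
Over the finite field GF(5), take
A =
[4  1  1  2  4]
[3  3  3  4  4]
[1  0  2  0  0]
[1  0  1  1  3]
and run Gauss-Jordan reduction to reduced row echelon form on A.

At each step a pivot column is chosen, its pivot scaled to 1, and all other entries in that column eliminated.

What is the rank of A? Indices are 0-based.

pivot(0,0)=4: scale R0 → (1, 4, 4, 3, 1)
  clear (1,0): R1 −= (3)R0 → (0, 1, 1, 0, 1)
  clear (2,0): R2 −= (1)R0 → (0, 1, 3, 2, 4)
  clear (3,0): R3 −= (1)R0 → (0, 1, 2, 3, 2)
pivot(1,1)=1: scale R1 → (0, 1, 1, 0, 1)
  clear (0,1): R0 −= (4)R1 → (1, 0, 0, 3, 2)
  clear (2,1): R2 −= (1)R1 → (0, 0, 2, 2, 3)
  clear (3,1): R3 −= (1)R1 → (0, 0, 1, 3, 1)
pivot(2,2)=2: scale R2 → (0, 0, 1, 1, 4)
  clear (1,2): R1 −= (1)R2 → (0, 1, 0, 4, 2)
  clear (3,2): R3 −= (1)R2 → (0, 0, 0, 2, 2)
pivot(3,3)=2: scale R3 → (0, 0, 0, 1, 1)
  clear (0,3): R0 −= (3)R3 → (1, 0, 0, 0, 4)
  clear (1,3): R1 −= (4)R3 → (0, 1, 0, 0, 3)
  clear (2,3): R2 −= (1)R3 → (0, 0, 1, 0, 3)

rank = 4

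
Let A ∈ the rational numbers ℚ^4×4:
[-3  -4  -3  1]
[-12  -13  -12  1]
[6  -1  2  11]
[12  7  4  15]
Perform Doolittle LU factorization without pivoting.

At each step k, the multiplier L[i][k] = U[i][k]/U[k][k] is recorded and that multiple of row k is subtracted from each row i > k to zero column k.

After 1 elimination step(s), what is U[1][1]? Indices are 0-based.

Step 1: pivot at (0,0) is -3.
  row1 ← row1 − (4)·row0  ⇒  L[1][0]=4, U row1=(0, 3, 0, -3)
  row2 ← row2 − (-2)·row0  ⇒  L[2][0]=-2, U row2=(0, -9, -4, 13)
  row3 ← row3 − (-4)·row0  ⇒  L[3][0]=-4, U row3=(0, -9, -8, 19)

U[1][1] = 3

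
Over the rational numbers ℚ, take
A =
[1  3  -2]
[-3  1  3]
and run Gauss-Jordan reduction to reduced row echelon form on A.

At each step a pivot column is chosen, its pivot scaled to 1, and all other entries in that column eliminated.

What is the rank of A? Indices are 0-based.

rank = 2

[1] R0 /= 1  ⇒  (1, 3, -2)
     R1 -= -3·R0  ⇒  (0, 10, -3)
[2] R1 /= 10  ⇒  (0, 1, -3/10)
     R0 -= 3·R1  ⇒  (1, 0, -11/10)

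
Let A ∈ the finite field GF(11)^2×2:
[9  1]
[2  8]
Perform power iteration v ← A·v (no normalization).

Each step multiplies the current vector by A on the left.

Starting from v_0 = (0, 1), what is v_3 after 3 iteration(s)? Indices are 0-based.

v_3 = (10, 1)

v_0 = (0, 1).
v_1 = A·v_0 = (1, 8).
v_2 = A·v_1 = (6, 0).
v_3 = A·v_2 = (10, 1).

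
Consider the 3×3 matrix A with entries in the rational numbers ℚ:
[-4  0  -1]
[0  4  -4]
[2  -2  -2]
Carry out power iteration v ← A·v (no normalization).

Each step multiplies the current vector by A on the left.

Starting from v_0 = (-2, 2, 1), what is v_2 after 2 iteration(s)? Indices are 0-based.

v_2 = (-18, 56, 26)

v_0 = (-2, 2, 1).
v_1 = A·v_0 = (7, 4, -10).
v_2 = A·v_1 = (-18, 56, 26).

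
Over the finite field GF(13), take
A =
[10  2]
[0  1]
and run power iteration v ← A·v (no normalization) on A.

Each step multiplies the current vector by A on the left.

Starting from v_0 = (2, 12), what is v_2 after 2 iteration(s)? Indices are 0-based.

v_2 = (9, 12)

v_0 = (2, 12).
v_1 = A·v_0 = (5, 12).
v_2 = A·v_1 = (9, 12).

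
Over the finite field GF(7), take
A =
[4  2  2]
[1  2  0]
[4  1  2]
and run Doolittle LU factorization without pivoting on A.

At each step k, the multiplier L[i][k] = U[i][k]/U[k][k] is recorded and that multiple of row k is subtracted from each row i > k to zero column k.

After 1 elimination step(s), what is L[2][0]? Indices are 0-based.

L[2][0] = 1

k=0: U[0][0]=4
  eliminate (1,0): mult=2, new row 1: (0, 5, 3); set L[1][0]=2
  eliminate (2,0): mult=1, new row 2: (0, 6, 0); set L[2][0]=1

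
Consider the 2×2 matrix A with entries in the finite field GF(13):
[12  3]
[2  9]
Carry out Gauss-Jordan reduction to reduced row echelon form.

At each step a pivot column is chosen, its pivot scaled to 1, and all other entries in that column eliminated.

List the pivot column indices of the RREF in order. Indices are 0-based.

pivot columns: 0, 1

[1] R0 /= 12  ⇒  (1, 10)
     R1 -= 2·R0  ⇒  (0, 2)
[2] R1 /= 2  ⇒  (0, 1)
     R0 -= 10·R1  ⇒  (1, 0)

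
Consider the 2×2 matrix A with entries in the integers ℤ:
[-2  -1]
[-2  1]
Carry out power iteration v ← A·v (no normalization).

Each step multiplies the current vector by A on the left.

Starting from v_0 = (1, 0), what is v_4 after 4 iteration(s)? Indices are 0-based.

v_4 = (38, 18)

v_0 = (1, 0).
v_1 = A·v_0 = (-2, -2).
v_2 = A·v_1 = (6, 2).
v_3 = A·v_2 = (-14, -10).
v_4 = A·v_3 = (38, 18).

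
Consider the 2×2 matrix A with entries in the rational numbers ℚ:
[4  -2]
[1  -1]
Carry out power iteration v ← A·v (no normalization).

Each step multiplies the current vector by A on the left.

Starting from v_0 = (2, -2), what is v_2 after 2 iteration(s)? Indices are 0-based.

v_0 = (2, -2).
v_1 = A·v_0 = (12, 4).
v_2 = A·v_1 = (40, 8).

v_2 = (40, 8)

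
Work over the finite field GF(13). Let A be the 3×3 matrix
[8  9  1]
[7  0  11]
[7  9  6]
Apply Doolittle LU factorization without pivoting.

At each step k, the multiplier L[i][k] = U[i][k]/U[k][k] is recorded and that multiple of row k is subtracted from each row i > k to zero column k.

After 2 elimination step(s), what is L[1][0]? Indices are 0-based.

L[1][0] = 9

[col 0] pivot 8
  R1 -= 9*R0 → (0, 10, 2)  (L[1][0] := 9)
  R2 -= 9*R0 → (0, 6, 10)  (L[2][0] := 9)
[col 1] pivot 10
  R2 -= 11*R1 → (0, 0, 1)  (L[2][1] := 11)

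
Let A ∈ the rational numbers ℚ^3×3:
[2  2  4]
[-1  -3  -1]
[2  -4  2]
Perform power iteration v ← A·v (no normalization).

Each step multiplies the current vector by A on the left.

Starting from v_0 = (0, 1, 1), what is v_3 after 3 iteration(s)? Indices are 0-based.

v_0 = (0, 1, 1).
v_1 = A·v_0 = (6, -4, -2).
v_2 = A·v_1 = (-4, 8, 24).
v_3 = A·v_2 = (104, -44, 8).

v_3 = (104, -44, 8)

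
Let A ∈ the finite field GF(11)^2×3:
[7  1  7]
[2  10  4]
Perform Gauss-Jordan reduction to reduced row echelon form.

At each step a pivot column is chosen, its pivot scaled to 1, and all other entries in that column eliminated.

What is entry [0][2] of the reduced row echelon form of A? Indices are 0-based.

step 1: normalize row 0 (÷7) = (1, 8, 1)
  row 1: subtract 2×row0 = (0, 5, 2)
step 2: normalize row 1 (÷5) = (0, 1, 7)
  row 0: subtract 8×row1 = (1, 0, 0)

M[0][2] = 0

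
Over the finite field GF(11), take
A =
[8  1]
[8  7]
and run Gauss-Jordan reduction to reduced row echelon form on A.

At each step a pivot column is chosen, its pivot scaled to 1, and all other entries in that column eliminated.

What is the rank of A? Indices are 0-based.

rank = 2

[1] R0 /= 8  ⇒  (1, 7)
     R1 -= 8·R0  ⇒  (0, 6)
[2] R1 /= 6  ⇒  (0, 1)
     R0 -= 7·R1  ⇒  (1, 0)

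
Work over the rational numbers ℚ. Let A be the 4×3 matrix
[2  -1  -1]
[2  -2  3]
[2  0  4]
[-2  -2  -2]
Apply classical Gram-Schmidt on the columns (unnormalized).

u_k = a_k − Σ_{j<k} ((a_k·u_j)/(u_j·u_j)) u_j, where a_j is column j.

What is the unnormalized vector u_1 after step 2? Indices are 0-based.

u_1 = (-3/4, -7/4, 1/4, -9/4)

Step 1: u_0 = a_0 = (2, 2, 2, -2).
Step 2: u_1 = a_1 − (-1/8)·u_0 = (-3/4, -7/4, 1/4, -9/4).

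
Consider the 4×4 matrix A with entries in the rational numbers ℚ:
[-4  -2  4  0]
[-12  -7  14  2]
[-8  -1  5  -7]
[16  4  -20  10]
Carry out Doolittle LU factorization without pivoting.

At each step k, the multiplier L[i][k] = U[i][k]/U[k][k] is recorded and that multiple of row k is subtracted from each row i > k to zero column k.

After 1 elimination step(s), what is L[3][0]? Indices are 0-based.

[col 0] pivot -4
  R1 -= 3*R0 → (0, -1, 2, 2)  (L[1][0] := 3)
  R2 -= 2*R0 → (0, 3, -3, -7)  (L[2][0] := 2)
  R3 -= -4*R0 → (0, -4, -4, 10)  (L[3][0] := -4)

L[3][0] = -4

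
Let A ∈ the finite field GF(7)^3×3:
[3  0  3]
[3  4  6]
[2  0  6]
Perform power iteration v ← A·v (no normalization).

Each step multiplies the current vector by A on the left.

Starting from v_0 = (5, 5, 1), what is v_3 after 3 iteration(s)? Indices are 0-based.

v_0 = (5, 5, 1).
v_1 = A·v_0 = (4, 6, 2).
v_2 = A·v_1 = (4, 6, 6).
v_3 = A·v_2 = (2, 2, 2).

v_3 = (2, 2, 2)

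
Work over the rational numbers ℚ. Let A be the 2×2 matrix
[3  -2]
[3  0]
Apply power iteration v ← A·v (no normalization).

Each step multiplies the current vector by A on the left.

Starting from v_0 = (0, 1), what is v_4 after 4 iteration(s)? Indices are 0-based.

v_4 = (18, -18)

v_0 = (0, 1).
v_1 = A·v_0 = (-2, 0).
v_2 = A·v_1 = (-6, -6).
v_3 = A·v_2 = (-6, -18).
v_4 = A·v_3 = (18, -18).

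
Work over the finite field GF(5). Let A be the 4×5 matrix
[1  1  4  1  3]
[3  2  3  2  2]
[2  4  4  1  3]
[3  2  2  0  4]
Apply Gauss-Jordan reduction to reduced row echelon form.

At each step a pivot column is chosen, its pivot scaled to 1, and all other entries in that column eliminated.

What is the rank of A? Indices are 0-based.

rank = 4

step 1: normalize row 0 (÷1) = (1, 1, 4, 1, 3)
  row 1: subtract 3×row0 = (0, 4, 1, 4, 3)
  row 2: subtract 2×row0 = (0, 2, 1, 4, 2)
  row 3: subtract 3×row0 = (0, 4, 0, 2, 0)
step 2: normalize row 1 (÷4) = (0, 1, 4, 1, 2)
  row 0: subtract 1×row1 = (1, 0, 0, 0, 1)
  row 2: subtract 2×row1 = (0, 0, 3, 2, 3)
  row 3: subtract 4×row1 = (0, 0, 4, 3, 2)
step 3: normalize row 2 (÷3) = (0, 0, 1, 4, 1)
  row 1: subtract 4×row2 = (0, 1, 0, 0, 3)
  row 3: subtract 4×row2 = (0, 0, 0, 2, 3)
step 4: normalize row 3 (÷2) = (0, 0, 0, 1, 4)
  row 2: subtract 4×row3 = (0, 0, 1, 0, 0)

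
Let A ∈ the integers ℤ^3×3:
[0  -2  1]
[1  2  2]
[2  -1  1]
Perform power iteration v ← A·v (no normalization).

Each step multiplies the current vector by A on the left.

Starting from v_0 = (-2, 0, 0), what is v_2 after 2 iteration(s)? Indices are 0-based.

v_2 = (0, -12, -2)

v_0 = (-2, 0, 0).
v_1 = A·v_0 = (0, -2, -4).
v_2 = A·v_1 = (0, -12, -2).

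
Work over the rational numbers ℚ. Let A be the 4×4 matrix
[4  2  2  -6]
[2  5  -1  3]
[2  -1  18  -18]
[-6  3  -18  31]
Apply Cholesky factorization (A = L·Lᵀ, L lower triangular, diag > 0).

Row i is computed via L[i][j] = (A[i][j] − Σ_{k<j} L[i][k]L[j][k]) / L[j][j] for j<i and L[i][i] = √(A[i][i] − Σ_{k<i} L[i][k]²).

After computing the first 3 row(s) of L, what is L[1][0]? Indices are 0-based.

L[1][0] = 1

Step 1: L[0][0] = √(4) = 2.
  L[1][0] = (2) / L[0][0] = 1.
Step 2: L[1][1] = √(4) = 2.
  L[2][0] = (2) / L[0][0] = 1.
  L[2][1] = (-2) / L[1][1] = -1.
Step 3: L[2][2] = √(16) = 4.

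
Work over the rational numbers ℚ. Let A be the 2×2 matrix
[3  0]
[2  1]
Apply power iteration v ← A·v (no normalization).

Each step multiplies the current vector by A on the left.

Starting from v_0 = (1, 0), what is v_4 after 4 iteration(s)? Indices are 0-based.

v_4 = (81, 80)

v_0 = (1, 0).
v_1 = A·v_0 = (3, 2).
v_2 = A·v_1 = (9, 8).
v_3 = A·v_2 = (27, 26).
v_4 = A·v_3 = (81, 80).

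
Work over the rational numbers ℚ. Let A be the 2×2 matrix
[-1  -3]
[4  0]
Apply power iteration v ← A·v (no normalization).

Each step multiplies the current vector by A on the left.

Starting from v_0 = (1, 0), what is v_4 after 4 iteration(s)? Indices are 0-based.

v_0 = (1, 0).
v_1 = A·v_0 = (-1, 4).
v_2 = A·v_1 = (-11, -4).
v_3 = A·v_2 = (23, -44).
v_4 = A·v_3 = (109, 92).

v_4 = (109, 92)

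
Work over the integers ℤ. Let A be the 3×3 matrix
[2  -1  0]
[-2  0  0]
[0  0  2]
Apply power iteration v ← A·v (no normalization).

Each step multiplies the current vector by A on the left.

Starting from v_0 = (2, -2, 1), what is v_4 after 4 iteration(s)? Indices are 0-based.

v_0 = (2, -2, 1).
v_1 = A·v_0 = (6, -4, 2).
v_2 = A·v_1 = (16, -12, 4).
v_3 = A·v_2 = (44, -32, 8).
v_4 = A·v_3 = (120, -88, 16).

v_4 = (120, -88, 16)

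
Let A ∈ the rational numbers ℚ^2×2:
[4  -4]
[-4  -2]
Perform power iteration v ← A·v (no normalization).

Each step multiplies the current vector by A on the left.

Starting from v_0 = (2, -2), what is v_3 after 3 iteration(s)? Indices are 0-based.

v_3 = (544, -208)

v_0 = (2, -2).
v_1 = A·v_0 = (16, -4).
v_2 = A·v_1 = (80, -56).
v_3 = A·v_2 = (544, -208).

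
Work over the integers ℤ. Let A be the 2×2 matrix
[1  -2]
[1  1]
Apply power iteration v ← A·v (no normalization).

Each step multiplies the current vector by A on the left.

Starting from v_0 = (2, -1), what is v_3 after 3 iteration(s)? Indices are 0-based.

v_3 = (-8, 7)

v_0 = (2, -1).
v_1 = A·v_0 = (4, 1).
v_2 = A·v_1 = (2, 5).
v_3 = A·v_2 = (-8, 7).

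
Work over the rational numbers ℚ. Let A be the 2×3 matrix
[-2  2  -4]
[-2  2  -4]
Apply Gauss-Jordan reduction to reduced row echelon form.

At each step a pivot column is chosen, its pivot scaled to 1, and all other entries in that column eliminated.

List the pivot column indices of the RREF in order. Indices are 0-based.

step 1: normalize row 0 (÷-2) = (1, -1, 2)
  row 1: subtract -2×row0 = (0, 0, 0)
skip col 1 (zero from row 1)
skip col 2 (zero from row 1)

pivot columns: 0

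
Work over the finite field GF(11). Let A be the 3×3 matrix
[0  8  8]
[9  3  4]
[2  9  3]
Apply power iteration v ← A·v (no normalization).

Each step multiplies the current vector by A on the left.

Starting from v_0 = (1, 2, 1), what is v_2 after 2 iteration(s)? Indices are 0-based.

v_2 = (6, 2, 2)

v_0 = (1, 2, 1).
v_1 = A·v_0 = (2, 8, 1).
v_2 = A·v_1 = (6, 2, 2).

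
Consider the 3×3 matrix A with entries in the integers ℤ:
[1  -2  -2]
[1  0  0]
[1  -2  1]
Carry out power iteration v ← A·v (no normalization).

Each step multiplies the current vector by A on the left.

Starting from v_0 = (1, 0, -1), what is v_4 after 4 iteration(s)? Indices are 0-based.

v_4 = (-1, -7, -13)

v_0 = (1, 0, -1).
v_1 = A·v_0 = (3, 1, 0).
v_2 = A·v_1 = (1, 3, 1).
v_3 = A·v_2 = (-7, 1, -4).
v_4 = A·v_3 = (-1, -7, -13).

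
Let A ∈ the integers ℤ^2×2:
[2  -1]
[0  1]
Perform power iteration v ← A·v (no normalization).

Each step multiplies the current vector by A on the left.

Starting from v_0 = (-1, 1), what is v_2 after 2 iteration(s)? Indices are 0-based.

v_0 = (-1, 1).
v_1 = A·v_0 = (-3, 1).
v_2 = A·v_1 = (-7, 1).

v_2 = (-7, 1)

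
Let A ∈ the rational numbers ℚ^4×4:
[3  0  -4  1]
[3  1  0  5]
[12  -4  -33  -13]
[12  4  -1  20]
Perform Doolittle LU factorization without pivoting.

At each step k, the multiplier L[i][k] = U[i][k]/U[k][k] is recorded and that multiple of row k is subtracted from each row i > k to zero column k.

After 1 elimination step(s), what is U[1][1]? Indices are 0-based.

[col 0] pivot 3
  R1 -= 1*R0 → (0, 1, 4, 4)  (L[1][0] := 1)
  R2 -= 4*R0 → (0, -4, -17, -17)  (L[2][0] := 4)
  R3 -= 4*R0 → (0, 4, 15, 16)  (L[3][0] := 4)

U[1][1] = 1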